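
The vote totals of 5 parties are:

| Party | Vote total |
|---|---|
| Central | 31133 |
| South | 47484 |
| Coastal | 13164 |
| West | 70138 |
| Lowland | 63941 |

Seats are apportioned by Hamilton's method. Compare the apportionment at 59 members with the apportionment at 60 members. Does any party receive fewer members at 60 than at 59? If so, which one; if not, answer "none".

At 59 seats: Central 8, South 12, Coastal 4, West 18, Lowland 17.
At 60 seats: Central 8, South 13, Coastal 3, West 19, Lowland 17.
Coastal drops from 4 to 3.

Coastal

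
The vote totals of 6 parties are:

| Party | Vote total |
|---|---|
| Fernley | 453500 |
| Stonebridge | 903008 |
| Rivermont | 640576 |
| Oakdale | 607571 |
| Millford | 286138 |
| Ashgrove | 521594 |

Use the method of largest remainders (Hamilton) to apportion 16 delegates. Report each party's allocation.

Fernley: 2, Stonebridge: 4, Rivermont: 3, Oakdale: 3, Millford: 1, Ashgrove: 3

Standard divisor: 3412387 ÷ 16 ≈ 213274.188.
Standard quotas: Fernley 2.1264, Stonebridge 4.2340, Rivermont 3.0035, Oakdale 2.8488, Millford 1.3416, Ashgrove 2.4456.
Lower quotas: Fernley 2, Stonebridge 4, Rivermont 3, Oakdale 2, Millford 1, Ashgrove 2 (sum 14, leaving 2 seats).
Remainders in descending order: Oakdale 0.8488, Ashgrove 0.4456, Millford 0.3416, Stonebridge 0.2340, Fernley 0.1264, Rivermont 0.0035.
The surplus seats go to Oakdale, Ashgrove.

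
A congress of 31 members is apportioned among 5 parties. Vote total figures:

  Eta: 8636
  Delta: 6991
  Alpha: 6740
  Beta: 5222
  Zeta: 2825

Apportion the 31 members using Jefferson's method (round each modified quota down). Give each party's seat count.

Eta 9; Delta 7; Alpha 7; Beta 5; Zeta 3

Standard divisor 30414/31 ≈ 981.097; standard quotas: Eta 8.802, Delta 7.126, Alpha 6.870, Beta 5.323, Zeta 2.879.
Rounding down gives 8, 7, 6, 5, 2 = 28 seats, so the divisor must be adjusted.
With modified divisor 900: modified quotas Eta 9.596, Delta 7.768, Alpha 7.489, Beta 5.802, Zeta 3.139.
Rounding down: Eta 9, Delta 7, Alpha 7, Beta 5, Zeta 3 (total 31).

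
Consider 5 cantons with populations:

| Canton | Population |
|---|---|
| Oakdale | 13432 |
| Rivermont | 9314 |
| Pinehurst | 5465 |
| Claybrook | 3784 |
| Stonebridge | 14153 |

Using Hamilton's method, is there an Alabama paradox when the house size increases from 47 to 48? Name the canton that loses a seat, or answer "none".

At 47 seats: Oakdale 14, Rivermont 9, Pinehurst 6, Claybrook 4, Stonebridge 14.
At 48 seats: Oakdale 14, Rivermont 10, Pinehurst 5, Claybrook 4, Stonebridge 15.
Pinehurst drops from 6 to 5.

Pinehurst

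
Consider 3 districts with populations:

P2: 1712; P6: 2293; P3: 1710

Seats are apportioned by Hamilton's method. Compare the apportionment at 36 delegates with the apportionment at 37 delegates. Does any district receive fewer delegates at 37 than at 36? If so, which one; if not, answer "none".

At 36 seats: P2 11, P6 14, P3 11.
At 37 seats: P2 11, P6 15, P3 11.
No district's allocation decreased.

none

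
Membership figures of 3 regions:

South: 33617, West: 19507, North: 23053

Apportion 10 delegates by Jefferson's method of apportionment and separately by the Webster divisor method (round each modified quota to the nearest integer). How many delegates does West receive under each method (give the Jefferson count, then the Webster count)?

Jefferson: South 5, West 2, North 3.
Webster: South 4, West 3, North 3.
West gets 2 under Jefferson and 3 under Webster.

2 and 3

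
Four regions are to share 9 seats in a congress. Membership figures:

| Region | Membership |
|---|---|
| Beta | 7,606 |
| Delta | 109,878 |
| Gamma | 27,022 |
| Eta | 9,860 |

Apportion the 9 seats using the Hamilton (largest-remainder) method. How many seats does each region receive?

Beta 0, Delta 6, Gamma 2, Eta 1

The standard divisor is 154366/9 ≈ 17151.778.
Standard quotas: Beta 0.4435, Delta 6.4062, Gamma 1.5755, Eta 0.5749.
Lower quotas: Beta 0, Delta 6, Gamma 1, Eta 0 (sum 7, leaving 2 seats).
Remainders in descending order: Gamma 0.5755, Eta 0.5749, Beta 0.4435, Delta 0.4062.
Largest remainders: Gamma, Eta receive the extra seats.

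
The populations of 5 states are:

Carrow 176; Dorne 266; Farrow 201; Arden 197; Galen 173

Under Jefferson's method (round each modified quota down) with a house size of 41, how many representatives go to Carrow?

Standard divisor 1013/41 ≈ 24.707; standard quotas: Carrow 7.123, Dorne 10.766, Farrow 8.135, Arden 7.973, Galen 7.002.
Rounding down gives 7, 10, 8, 7, 7 = 39 seats, so the divisor must be adjusted.
With modified divisor 23: modified quotas Carrow 7.652, Dorne 11.565, Farrow 8.739, Arden 8.565, Galen 7.522.
Rounding down: Carrow 7, Dorne 11, Farrow 8, Arden 8, Galen 7 (total 41).
Carrow receives 7.

7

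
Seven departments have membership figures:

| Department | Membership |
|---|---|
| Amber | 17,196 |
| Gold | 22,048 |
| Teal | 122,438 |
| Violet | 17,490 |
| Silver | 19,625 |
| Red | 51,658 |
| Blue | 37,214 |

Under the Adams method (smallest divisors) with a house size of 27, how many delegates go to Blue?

Standard divisor 287669/27 ≈ 10654.407; standard quotas: Amber 1.614, Gold 2.069, Teal 11.492, Violet 1.642, Silver 1.842, Red 4.849, Blue 3.493.
Rounding up gives 2, 3, 12, 2, 2, 5, 4 = 30 seats, so the divisor must be adjusted.
With modified divisor 12300: modified quotas Amber 1.398, Gold 1.793, Teal 9.954, Violet 1.422, Silver 1.596, Red 4.200, Blue 3.026.
Rounding up: Amber 2, Gold 2, Teal 10, Violet 2, Silver 2, Red 5, Blue 4 (total 27).
Blue receives 4.

4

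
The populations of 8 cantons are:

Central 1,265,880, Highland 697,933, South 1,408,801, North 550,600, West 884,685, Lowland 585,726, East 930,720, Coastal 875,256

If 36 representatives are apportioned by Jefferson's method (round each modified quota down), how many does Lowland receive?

3

Standard divisor 7199601/36 ≈ 199988.917; standard quotas: Central 6.330, Highland 3.490, South 7.044, North 2.753, West 4.424, Lowland 2.929, East 4.654, Coastal 4.377.
Rounding down gives 6, 3, 7, 2, 4, 2, 4, 4 = 32 seats, so the divisor must be adjusted.
With modified divisor 178900: modified quotas Central 7.076, Highland 3.901, South 7.875, North 3.078, West 4.945, Lowland 3.274, East 5.202, Coastal 4.892.
Rounding down: Central 7, Highland 3, South 7, North 3, West 4, Lowland 3, East 5, Coastal 4 (total 36).
Lowland receives 3.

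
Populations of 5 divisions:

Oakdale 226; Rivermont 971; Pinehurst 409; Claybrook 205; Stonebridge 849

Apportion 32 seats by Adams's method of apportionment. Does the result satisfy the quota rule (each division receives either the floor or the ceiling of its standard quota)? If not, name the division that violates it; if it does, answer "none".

Standard quotas: Oakdale 2.719, Rivermont 11.681, Pinehurst 4.920, Claybrook 2.466, Stonebridge 10.214.
Adams allocation: Oakdale 3, Rivermont 11, Pinehurst 5, Claybrook 3, Stonebridge 10.
Every allocation lies between the lower and upper quota.

none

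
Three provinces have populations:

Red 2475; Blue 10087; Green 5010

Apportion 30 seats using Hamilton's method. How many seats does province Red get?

4

Standard divisor: 17572 ÷ 30 ≈ 585.733.
Standard quotas: Red 4.2255, Blue 17.2211, Green 8.5534.
Lower quotas: Red 4, Blue 17, Green 8 (sum 29, leaving 1 seat).
Remainders in descending order: Green 0.5534, Red 0.2255, Blue 0.2211.
Largest remainder: Green receives the extra seat.
Red receives 4.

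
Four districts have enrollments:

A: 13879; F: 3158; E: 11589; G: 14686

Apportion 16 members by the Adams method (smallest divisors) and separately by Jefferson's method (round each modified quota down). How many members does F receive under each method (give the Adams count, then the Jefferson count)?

2 and 1

Adams: A 5, F 2, E 4, G 5.
Jefferson: A 5, F 1, E 4, G 6.
F gets 2 under Adams and 1 under Jefferson.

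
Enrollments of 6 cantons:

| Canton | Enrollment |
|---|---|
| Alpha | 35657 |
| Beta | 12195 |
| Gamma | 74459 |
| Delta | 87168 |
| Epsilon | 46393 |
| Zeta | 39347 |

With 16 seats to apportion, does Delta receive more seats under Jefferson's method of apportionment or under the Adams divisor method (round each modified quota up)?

Jefferson: Alpha 2, Beta 0, Gamma 4, Delta 5, Epsilon 3, Zeta 2.
Adams: Alpha 2, Beta 1, Gamma 4, Delta 4, Epsilon 3, Zeta 2.
Delta gets 5 under Jefferson and 4 under Adams.

Jefferson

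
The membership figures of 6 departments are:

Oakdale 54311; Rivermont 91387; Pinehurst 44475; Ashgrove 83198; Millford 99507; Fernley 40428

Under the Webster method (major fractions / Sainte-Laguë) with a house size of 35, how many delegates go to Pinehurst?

4

Standard divisor 413306/35 ≈ 11808.743; standard quotas: Oakdale 4.599, Rivermont 7.739, Pinehurst 3.766, Ashgrove 7.045, Millford 8.427, Fernley 3.424.
Rounding to the nearest integer gives Oakdale 5, Rivermont 8, Pinehurst 4, Ashgrove 7, Millford 8, Fernley 3 — total 35, matching the house size, so no adjustment is needed.
Pinehurst receives 4.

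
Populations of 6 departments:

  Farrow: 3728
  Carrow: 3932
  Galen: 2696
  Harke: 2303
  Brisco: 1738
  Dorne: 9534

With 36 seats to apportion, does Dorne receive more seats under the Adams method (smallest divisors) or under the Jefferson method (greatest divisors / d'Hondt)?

Adams: Farrow 6, Carrow 6, Galen 4, Harke 4, Brisco 3, Dorne 13.
Jefferson: Farrow 6, Carrow 6, Galen 4, Harke 3, Brisco 2, Dorne 15.
Dorne gets 13 under Adams and 15 under Jefferson.

Jefferson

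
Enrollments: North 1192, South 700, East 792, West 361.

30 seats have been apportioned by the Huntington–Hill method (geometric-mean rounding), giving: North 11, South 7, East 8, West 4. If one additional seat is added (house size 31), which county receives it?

Priority for the next seat is population ÷ (√(s·(s+1))).
Priorities: North 103.750, South 93.541, East 93.338, West 80.722.
Highest priority: North.

North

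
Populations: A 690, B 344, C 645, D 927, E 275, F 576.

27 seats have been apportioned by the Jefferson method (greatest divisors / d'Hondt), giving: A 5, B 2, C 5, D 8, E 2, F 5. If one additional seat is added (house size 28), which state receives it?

A

Priority for the next seat is population ÷ (current seats + 1).
Priorities: A 115.000, B 114.667, C 107.500, D 103.000, E 91.667, F 96.000.
Highest priority: A.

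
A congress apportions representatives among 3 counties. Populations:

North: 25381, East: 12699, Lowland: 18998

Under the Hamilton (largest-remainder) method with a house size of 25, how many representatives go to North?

11

Total 57078; standard divisor 57078/25 ≈ 2283.12.
Standard quotas: North 11.1168, East 5.5621, Lowland 8.3211.
Lower quotas: North 11, East 5, Lowland 8 (sum 24, leaving 1 seat).
Remainders in descending order: East 0.5621, Lowland 0.3211, North 0.1168.
Largest remainder: East receives the extra seat.
North receives 11.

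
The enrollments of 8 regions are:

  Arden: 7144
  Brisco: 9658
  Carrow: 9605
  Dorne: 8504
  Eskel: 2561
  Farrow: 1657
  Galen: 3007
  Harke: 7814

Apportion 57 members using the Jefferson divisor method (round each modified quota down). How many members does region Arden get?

8

Standard divisor 49950/57 ≈ 876.316; standard quotas: Arden 8.152, Brisco 11.021, Carrow 10.961, Dorne 9.704, Eskel 2.922, Farrow 1.891, Galen 3.431, Harke 8.917.
Rounding down gives 8, 11, 10, 9, 2, 1, 3, 8 = 52 seats, so the divisor must be adjusted.
With modified divisor 820: modified quotas Arden 8.712, Brisco 11.778, Carrow 11.713, Dorne 10.371, Eskel 3.123, Farrow 2.021, Galen 3.667, Harke 9.529.
Rounding down: Arden 8, Brisco 11, Carrow 11, Dorne 10, Eskel 3, Farrow 2, Galen 3, Harke 9 (total 57).
Arden receives 8.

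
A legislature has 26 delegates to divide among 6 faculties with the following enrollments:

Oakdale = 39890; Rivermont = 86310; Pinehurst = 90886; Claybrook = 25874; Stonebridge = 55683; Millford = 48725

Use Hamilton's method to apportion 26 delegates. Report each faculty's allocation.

Standard divisor: 347368 ÷ 26 ≈ 13360.308.
Standard quotas: Oakdale 2.9857, Rivermont 6.4602, Pinehurst 6.8027, Claybrook 1.9366, Stonebridge 4.1678, Millford 3.6470.
Lower quotas: Oakdale 2, Rivermont 6, Pinehurst 6, Claybrook 1, Stonebridge 4, Millford 3 (sum 22, leaving 4 seats).
Remainders in descending order: Oakdale 0.9857, Claybrook 0.9366, Pinehurst 0.8027, Millford 0.6470, Rivermont 0.4602, Stonebridge 0.1678.
The surplus seats go to Oakdale, Claybrook, Pinehurst, Millford.

Oakdale 3; Rivermont 6; Pinehurst 7; Claybrook 2; Stonebridge 4; Millford 4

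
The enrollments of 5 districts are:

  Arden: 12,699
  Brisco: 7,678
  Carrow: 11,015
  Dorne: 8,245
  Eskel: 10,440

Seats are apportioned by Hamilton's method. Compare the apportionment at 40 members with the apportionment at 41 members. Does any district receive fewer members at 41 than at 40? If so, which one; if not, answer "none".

At 40 seats: Arden 10, Brisco 6, Carrow 9, Dorne 7, Eskel 8.
At 41 seats: Arden 10, Brisco 6, Carrow 9, Dorne 7, Eskel 9.
No district's allocation decreased.

none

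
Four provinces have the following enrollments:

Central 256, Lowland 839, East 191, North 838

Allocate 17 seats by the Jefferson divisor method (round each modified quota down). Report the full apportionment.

Central=2, Lowland=7, East=1, North=7

Standard divisor 2124/17 ≈ 124.941; standard quotas: Central 2.049, Lowland 6.715, East 1.529, North 6.707.
Rounding down gives 2, 6, 1, 6 = 15 seats, so the divisor must be adjusted.
With modified divisor 110: modified quotas Central 2.327, Lowland 7.627, East 1.736, North 7.618.
Rounding down: Central 2, Lowland 7, East 1, North 7 (total 17).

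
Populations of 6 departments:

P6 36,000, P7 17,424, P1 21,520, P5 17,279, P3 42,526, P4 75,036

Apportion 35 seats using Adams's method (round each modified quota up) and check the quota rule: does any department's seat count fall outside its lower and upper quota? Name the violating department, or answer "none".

none

Standard quotas: P6 6.006, P7 2.907, P1 3.590, P5 2.883, P3 7.095, P4 12.519.
Adams allocation: P6 6, P7 3, P1 4, P5 3, P3 7, P4 12.
Every allocation lies between the lower and upper quota.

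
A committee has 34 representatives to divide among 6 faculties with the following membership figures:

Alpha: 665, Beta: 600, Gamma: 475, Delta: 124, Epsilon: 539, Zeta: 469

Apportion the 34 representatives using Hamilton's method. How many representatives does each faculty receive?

Alpha 8; Beta 7; Gamma 6; Delta 1; Epsilon 6; Zeta 6

Total 2872; standard divisor 2872/34 ≈ 84.471.
Standard quotas: Alpha 7.873, Beta 7.103, Gamma 5.623, Delta 1.468, Epsilon 6.381, Zeta 5.552.
Lower quotas: Alpha 7, Beta 7, Gamma 5, Delta 1, Epsilon 6, Zeta 5 (sum 31, leaving 3 seats).
Remainders in descending order: Alpha 0.873, Gamma 0.623, Zeta 0.552, Delta 0.468, Epsilon 0.381, Beta 0.103.
Largest remainders: Alpha, Gamma, Zeta receive the extra seats.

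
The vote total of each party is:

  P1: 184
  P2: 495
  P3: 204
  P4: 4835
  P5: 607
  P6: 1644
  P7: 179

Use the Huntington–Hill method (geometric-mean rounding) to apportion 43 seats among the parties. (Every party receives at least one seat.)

With divisor 192: modified quotas P1 0.958, P2 2.578, P3 1.062, P4 25.182, P5 3.161, P6 8.562, P7 0.932.
Geometric-mean thresholds: P1 (min 1), P2 √(2·3)=2.449, P3 √(1·2)=1.414, P4 √(25·26)=25.495, P5 √(3·4)=3.464, P6 √(8·9)=8.485, P7 (min 1).
Each quota rounded against its threshold gives P1 1, P2 3, P3 1, P4 25, P5 3, P6 9, P7 1 (total 43).

P1 1, P2 3, P3 1, P4 25, P5 3, P6 9, P7 1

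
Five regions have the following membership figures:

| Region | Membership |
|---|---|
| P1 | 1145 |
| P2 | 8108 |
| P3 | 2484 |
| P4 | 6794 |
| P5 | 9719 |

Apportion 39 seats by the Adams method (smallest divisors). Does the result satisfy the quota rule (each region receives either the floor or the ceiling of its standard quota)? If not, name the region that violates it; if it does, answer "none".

Standard quotas: P1 1.581, P2 11.193, P3 3.429, P4 9.379, P5 13.417.
Adams allocation: P1 2, P2 11, P3 4, P4 9, P5 13.
Every allocation lies between the lower and upper quota.

none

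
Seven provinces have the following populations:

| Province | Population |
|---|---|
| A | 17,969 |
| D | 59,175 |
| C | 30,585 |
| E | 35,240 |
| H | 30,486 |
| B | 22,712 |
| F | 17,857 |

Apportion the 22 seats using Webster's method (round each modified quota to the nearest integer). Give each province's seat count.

A=2, D=6, C=3, E=4, H=3, B=2, F=2

Standard divisor 214024/22 ≈ 9728.364; standard quotas: A 1.847, D 6.083, C 3.144, E 3.622, H 3.134, B 2.335, F 1.836.
Rounding to the nearest integer gives A 2, D 6, C 3, E 4, H 3, B 2, F 2 — total 22, matching the house size, so no adjustment is needed.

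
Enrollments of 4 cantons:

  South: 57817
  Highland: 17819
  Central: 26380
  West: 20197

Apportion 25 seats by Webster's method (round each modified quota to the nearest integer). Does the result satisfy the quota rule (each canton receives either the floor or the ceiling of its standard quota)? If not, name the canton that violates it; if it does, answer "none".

none

Standard quotas: South 11.827, Highland 3.645, Central 5.396, West 4.132.
Webster allocation: South 12, Highland 4, Central 5, West 4.
Every allocation lies between the lower and upper quota.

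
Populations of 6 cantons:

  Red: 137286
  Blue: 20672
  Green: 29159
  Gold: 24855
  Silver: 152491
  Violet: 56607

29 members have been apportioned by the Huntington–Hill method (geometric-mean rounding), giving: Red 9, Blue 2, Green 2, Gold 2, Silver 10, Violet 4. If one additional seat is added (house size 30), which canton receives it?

Silver

Priority for the next seat is population ÷ (√(s·(s+1))).
Priorities: Red 14471.215, Blue 8439.309, Green 11904.112, Gold 10147.011, Silver 14539.446, Violet 12657.710.
Highest priority: Silver.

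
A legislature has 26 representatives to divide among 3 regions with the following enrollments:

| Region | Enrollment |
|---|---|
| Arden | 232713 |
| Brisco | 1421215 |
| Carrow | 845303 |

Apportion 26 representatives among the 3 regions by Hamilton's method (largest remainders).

Arden 2; Brisco 15; Carrow 9

The standard divisor is 2499231/26 ≈ 96124.269.
Standard quotas: Arden 2.4210, Brisco 14.7852, Carrow 8.7939.
Lower quotas: Arden 2, Brisco 14, Carrow 8 (sum 24, leaving 2 seats).
Remainders in descending order: Carrow 0.7939, Brisco 0.7852, Arden 0.4210.
The surplus seats go to Carrow, Brisco.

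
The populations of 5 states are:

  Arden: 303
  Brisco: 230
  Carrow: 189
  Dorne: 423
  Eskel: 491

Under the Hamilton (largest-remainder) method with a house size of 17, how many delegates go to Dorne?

5

The standard divisor is 1636/17 ≈ 96.235.
Standard quotas: Arden 3.149, Brisco 2.390, Carrow 1.964, Dorne 4.395, Eskel 5.102.
Lower quotas: Arden 3, Brisco 2, Carrow 1, Dorne 4, Eskel 5 (sum 15, leaving 2 seats).
Remainders in descending order: Carrow 0.964, Dorne 0.395, Brisco 0.390, Arden 0.149, Eskel 0.102.
The surplus seats go to Carrow, Dorne.
Dorne receives 5.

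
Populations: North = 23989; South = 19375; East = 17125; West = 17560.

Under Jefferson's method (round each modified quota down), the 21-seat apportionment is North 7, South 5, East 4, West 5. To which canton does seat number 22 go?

East

Priority for the next seat is population ÷ (current seats + 1).
Priorities: North 2998.625, South 3229.167, East 3425.000, West 2926.667.
Highest priority: East.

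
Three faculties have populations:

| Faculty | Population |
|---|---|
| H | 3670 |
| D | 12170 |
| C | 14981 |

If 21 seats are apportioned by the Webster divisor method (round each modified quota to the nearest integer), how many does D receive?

Standard divisor 30821/21 ≈ 1467.667; standard quotas: H 2.501, D 8.292, C 10.207.
Rounding to the nearest integer gives H 3, D 8, C 10 — total 21, matching the house size, so no adjustment is needed.
D receives 8.

8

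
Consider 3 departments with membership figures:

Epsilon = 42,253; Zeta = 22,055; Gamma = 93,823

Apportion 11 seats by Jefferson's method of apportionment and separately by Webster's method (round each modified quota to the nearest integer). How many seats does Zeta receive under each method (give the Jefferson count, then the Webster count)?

1 and 2

Jefferson: Epsilon 3, Zeta 1, Gamma 7.
Webster: Epsilon 3, Zeta 2, Gamma 6.
Zeta gets 1 under Jefferson and 2 under Webster.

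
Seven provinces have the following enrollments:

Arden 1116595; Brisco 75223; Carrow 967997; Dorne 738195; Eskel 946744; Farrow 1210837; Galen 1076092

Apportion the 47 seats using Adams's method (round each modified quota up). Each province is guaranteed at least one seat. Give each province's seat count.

Arden=9; Brisco=1; Carrow=7; Dorne=6; Eskel=7; Farrow=9; Galen=8

Standard divisor 6131683/47 ≈ 130461.34; standard quotas: Arden 8.559, Brisco 0.577, Carrow 7.420, Dorne 5.658, Eskel 7.257, Farrow 9.281, Galen 8.248.
Rounding up gives 9, 1, 8, 6, 8, 10, 9 = 51 seats, so the divisor must be adjusted.
With modified divisor 138900: modified quotas Arden 8.039, Brisco 0.542, Carrow 6.969, Dorne 5.315, Eskel 6.816, Farrow 8.717, Galen 7.747.
Rounding up: Arden 9, Brisco 1, Carrow 7, Dorne 6, Eskel 7, Farrow 9, Galen 8 (total 47).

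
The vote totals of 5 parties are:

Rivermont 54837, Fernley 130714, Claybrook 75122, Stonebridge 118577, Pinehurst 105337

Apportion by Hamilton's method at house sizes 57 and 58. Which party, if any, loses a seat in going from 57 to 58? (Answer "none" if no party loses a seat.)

Rivermont

At 57 seats: Rivermont 7, Fernley 15, Claybrook 9, Stonebridge 14, Pinehurst 12.
At 58 seats: Rivermont 6, Fernley 16, Claybrook 9, Stonebridge 14, Pinehurst 13.
Rivermont drops from 7 to 6.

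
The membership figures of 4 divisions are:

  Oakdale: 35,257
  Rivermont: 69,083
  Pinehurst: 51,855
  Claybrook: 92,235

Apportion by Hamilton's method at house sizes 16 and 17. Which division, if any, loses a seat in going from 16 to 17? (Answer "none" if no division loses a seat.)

none

At 16 seats: Oakdale 2, Rivermont 5, Pinehurst 3, Claybrook 6.
At 17 seats: Oakdale 2, Rivermont 5, Pinehurst 4, Claybrook 6.
No division's allocation decreased.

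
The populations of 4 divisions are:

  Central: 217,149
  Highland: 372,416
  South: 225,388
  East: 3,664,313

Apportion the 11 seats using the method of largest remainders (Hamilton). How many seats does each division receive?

Central 0; Highland 1; South 1; East 9

The standard divisor is 4479266/11 = 407206.
Standard quotas: Central 0.5333, Highland 0.9146, South 0.5535, East 8.9987.
Lower quotas: Central 0, Highland 0, South 0, East 8 (sum 8, leaving 3 seats).
Remainders in descending order: East 0.9987, Highland 0.9146, South 0.5535, Central 0.5333.
Largest remainders: East, Highland, South receive the extra seats.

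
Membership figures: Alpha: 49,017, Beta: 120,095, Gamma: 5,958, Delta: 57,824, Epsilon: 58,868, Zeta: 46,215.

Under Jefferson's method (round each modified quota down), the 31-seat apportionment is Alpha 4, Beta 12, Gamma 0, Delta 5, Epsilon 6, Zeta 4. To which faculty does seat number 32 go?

Priority for the next seat is population ÷ (current seats + 1).
Priorities: Alpha 9803.400, Beta 9238.077, Gamma 5958.000, Delta 9637.333, Epsilon 8409.714, Zeta 9243.000.
Highest priority: Alpha.

Alpha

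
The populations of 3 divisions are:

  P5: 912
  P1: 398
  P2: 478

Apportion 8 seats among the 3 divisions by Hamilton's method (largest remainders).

The standard divisor is 1788/8 ≈ 223.5.
Standard quotas: P5 4.081, P1 1.781, P2 2.139.
Lower quotas: P5 4, P1 1, P2 2 (sum 7, leaving 1 seat).
Remainders in descending order: P1 0.781, P2 0.139, P5 0.081.
The surplus seat goes to P1.

P5: 4, P1: 2, P2: 2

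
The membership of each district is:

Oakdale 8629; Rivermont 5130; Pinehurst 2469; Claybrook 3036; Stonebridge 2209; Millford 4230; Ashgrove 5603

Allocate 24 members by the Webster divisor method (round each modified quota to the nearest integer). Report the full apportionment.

Oakdale 7, Rivermont 4, Pinehurst 2, Claybrook 2, Stonebridge 2, Millford 3, Ashgrove 4

Standard divisor 31306/24 ≈ 1304.417; standard quotas: Oakdale 6.615, Rivermont 3.933, Pinehurst 1.893, Claybrook 2.327, Stonebridge 1.693, Millford 3.243, Ashgrove 4.295.
Rounding to the nearest integer gives Oakdale 7, Rivermont 4, Pinehurst 2, Claybrook 2, Stonebridge 2, Millford 3, Ashgrove 4 — total 24, matching the house size, so no adjustment is needed.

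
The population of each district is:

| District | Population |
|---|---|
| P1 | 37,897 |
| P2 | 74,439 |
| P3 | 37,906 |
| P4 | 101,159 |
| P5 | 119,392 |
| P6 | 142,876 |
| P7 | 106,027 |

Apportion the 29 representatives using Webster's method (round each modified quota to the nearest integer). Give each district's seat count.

P1: 2; P2: 3; P3: 2; P4: 5; P5: 5; P6: 7; P7: 5

Standard divisor 619696/29 ≈ 21368.828; standard quotas: P1 1.773, P2 3.484, P3 1.774, P4 4.734, P5 5.587, P6 6.686, P7 4.962.
Rounding to the nearest integer gives 2, 3, 2, 5, 6, 7, 5 = 30 seats, so the divisor must be adjusted.
With modified divisor 21800: modified quotas P1 1.738, P2 3.415, P3 1.739, P4 4.640, P5 5.477, P6 6.554, P7 4.864.
Rounding to the nearest integer: P1 2, P2 3, P3 2, P4 5, P5 5, P6 7, P7 5 (total 29).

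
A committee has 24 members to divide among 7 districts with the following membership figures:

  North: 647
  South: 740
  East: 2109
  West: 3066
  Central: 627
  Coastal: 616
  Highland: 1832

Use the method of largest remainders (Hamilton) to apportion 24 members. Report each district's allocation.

North: 2, South: 2, East: 5, West: 8, Central: 1, Coastal: 1, Highland: 5

The standard divisor is 9637/24 ≈ 401.542.
Standard quotas: North 1.611, South 1.843, East 5.252, West 7.636, Central 1.561, Coastal 1.534, Highland 4.562.
Lower quotas: North 1, South 1, East 5, West 7, Central 1, Coastal 1, Highland 4 (sum 20, leaving 4 seats).
Remainders in descending order: South 0.843, West 0.636, North 0.611, Highland 0.562, Central 0.561, Coastal 0.534, East 0.252.
Largest remainders: South, West, North, Highland receive the extra seats.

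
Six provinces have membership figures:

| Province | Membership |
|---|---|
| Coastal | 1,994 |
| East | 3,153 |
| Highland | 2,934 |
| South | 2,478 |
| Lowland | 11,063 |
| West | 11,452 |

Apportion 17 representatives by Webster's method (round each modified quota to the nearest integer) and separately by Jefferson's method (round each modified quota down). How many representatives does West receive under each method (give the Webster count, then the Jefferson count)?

Webster: Coastal 1, East 2, Highland 1, South 1, Lowland 6, West 6.
Jefferson: Coastal 1, East 1, Highland 1, South 1, Lowland 6, West 7.
West gets 6 under Webster and 7 under Jefferson.

6 and 7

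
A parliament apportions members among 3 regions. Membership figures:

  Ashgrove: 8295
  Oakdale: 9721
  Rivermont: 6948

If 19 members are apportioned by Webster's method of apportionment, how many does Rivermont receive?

5

Standard divisor 24964/19 ≈ 1313.895; standard quotas: Ashgrove 6.313, Oakdale 7.399, Rivermont 5.288.
Rounding to the nearest integer gives 6, 7, 5 = 18 seats, so the divisor must be adjusted.
With modified divisor 1290: modified quotas Ashgrove 6.430, Oakdale 7.536, Rivermont 5.386.
Rounding to the nearest integer: Ashgrove 6, Oakdale 8, Rivermont 5 (total 19).
Rivermont receives 5.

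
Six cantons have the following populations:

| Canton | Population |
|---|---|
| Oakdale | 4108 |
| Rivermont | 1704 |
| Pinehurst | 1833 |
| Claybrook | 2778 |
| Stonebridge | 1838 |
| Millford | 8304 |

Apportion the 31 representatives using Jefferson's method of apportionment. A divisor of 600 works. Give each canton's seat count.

Oakdale 6, Rivermont 2, Pinehurst 3, Claybrook 4, Stonebridge 3, Millford 13

With modified divisor 600: modified quotas Oakdale 6.847, Rivermont 2.840, Pinehurst 3.055, Claybrook 4.630, Stonebridge 3.063, Millford 13.840.
Rounding down: Oakdale 6, Rivermont 2, Pinehurst 3, Claybrook 4, Stonebridge 3, Millford 13 (total 31).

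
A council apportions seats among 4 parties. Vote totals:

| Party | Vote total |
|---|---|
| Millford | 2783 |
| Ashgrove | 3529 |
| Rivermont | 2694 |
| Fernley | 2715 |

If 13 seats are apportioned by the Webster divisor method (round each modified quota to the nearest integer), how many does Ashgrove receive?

4

Standard divisor 11721/13 ≈ 901.615; standard quotas: Millford 3.087, Ashgrove 3.914, Rivermont 2.988, Fernley 3.011.
Rounding to the nearest integer gives Millford 3, Ashgrove 4, Rivermont 3, Fernley 3 — total 13, matching the house size, so no adjustment is needed.
Ashgrove receives 4.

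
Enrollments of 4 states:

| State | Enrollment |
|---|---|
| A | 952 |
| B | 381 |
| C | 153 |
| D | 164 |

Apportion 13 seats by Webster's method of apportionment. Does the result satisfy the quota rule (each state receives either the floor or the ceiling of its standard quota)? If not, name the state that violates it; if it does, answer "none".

Standard quotas: A 7.501, B 3.002, C 1.205, D 1.292.
Webster allocation: A 8, B 3, C 1, D 1.
Every allocation lies between the lower and upper quota.

none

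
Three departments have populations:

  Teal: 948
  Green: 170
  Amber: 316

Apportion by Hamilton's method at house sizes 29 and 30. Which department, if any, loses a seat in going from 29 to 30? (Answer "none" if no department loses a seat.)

Green

At 29 seats: Teal 19, Green 4, Amber 6.
At 30 seats: Teal 20, Green 3, Amber 7.
Green drops from 4 to 3.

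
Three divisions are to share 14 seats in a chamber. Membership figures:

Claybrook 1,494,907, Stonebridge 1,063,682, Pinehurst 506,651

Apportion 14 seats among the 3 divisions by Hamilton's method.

Standard divisor: 3065240 ÷ 14 ≈ 218945.714.
Standard quotas: Claybrook 6.8278, Stonebridge 4.8582, Pinehurst 2.3140.
Lower quotas: Claybrook 6, Stonebridge 4, Pinehurst 2 (sum 12, leaving 2 seats).
Remainders in descending order: Stonebridge 0.8582, Claybrook 0.8278, Pinehurst 0.3140.
The surplus seats go to Stonebridge, Claybrook.

Claybrook=7, Stonebridge=5, Pinehurst=2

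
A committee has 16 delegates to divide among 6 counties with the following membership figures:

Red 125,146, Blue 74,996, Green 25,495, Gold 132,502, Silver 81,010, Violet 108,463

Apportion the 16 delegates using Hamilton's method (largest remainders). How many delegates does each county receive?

Red: 4, Blue: 2, Green: 1, Gold: 4, Silver: 2, Violet: 3

The standard divisor is 547612/16 ≈ 34225.75.
Standard quotas: Red 3.6565, Blue 2.1912, Green 0.7449, Gold 3.8714, Silver 2.3669, Violet 3.1690.
Lower quotas: Red 3, Blue 2, Green 0, Gold 3, Silver 2, Violet 3 (sum 13, leaving 3 seats).
Remainders in descending order: Gold 0.8714, Green 0.7449, Red 0.6565, Silver 0.3669, Blue 0.1912, Violet 0.1690.
Largest remainders: Gold, Green, Red receive the extra seats.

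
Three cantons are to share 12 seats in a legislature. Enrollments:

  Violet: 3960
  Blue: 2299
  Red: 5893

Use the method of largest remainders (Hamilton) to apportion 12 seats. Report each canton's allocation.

Violet=4, Blue=2, Red=6

Total 12152; standard divisor 12152/12 ≈ 1012.667.
Standard quotas: Violet 3.9105, Blue 2.2702, Red 5.8193.
Lower quotas: Violet 3, Blue 2, Red 5 (sum 10, leaving 2 seats).
Remainders in descending order: Violet 0.9105, Red 0.8193, Blue 0.2702.
The surplus seats go to Violet, Red.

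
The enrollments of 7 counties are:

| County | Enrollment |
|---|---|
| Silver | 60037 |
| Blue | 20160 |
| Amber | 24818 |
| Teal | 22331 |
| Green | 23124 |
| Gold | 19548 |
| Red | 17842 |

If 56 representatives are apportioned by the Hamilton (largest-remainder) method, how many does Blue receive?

Standard divisor: 187860 ÷ 56 ≈ 3354.643.
Standard quotas: Silver 17.8967, Blue 6.0096, Amber 7.3981, Teal 6.6567, Green 6.8931, Gold 5.8271, Red 5.3186.
Lower quotas: Silver 17, Blue 6, Amber 7, Teal 6, Green 6, Gold 5, Red 5 (sum 52, leaving 4 seats).
Remainders in descending order: Silver 0.8967, Green 0.8931, Gold 0.8271, Teal 0.6567, Amber 0.3981, Red 0.3186, Blue 0.0096.
The surplus seats go to Silver, Green, Gold, Teal.
Blue receives 6.

6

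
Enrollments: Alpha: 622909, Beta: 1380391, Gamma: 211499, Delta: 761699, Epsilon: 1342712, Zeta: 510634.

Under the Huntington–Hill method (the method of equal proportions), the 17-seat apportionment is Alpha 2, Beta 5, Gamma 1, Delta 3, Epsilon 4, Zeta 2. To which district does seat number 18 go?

Epsilon

Priority for the next seat is population ÷ (√(s·(s+1))).
Priorities: Alpha 254301.534, Beta 252023.763, Gamma 149552.377, Delta 219883.561, Epsilon 300239.531, Zeta 208465.458.
Highest priority: Epsilon.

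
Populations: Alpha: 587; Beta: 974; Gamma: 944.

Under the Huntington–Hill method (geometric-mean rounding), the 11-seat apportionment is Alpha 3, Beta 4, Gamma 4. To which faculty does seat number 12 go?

Priority for the next seat is population ÷ (√(s·(s+1))).
Priorities: Alpha 169.452, Beta 217.793, Gamma 211.085.
Highest priority: Beta.

Beta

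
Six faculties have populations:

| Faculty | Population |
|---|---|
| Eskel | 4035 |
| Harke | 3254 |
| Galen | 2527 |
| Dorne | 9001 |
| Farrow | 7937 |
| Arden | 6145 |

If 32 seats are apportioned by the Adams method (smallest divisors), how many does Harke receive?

Standard divisor 32899/32 ≈ 1028.094; standard quotas: Eskel 3.925, Harke 3.165, Galen 2.458, Dorne 8.755, Farrow 7.720, Arden 5.977.
Rounding up gives 4, 4, 3, 9, 8, 6 = 34 seats, so the divisor must be adjusted.
With modified divisor 1130: modified quotas Eskel 3.571, Harke 2.880, Galen 2.236, Dorne 7.965, Farrow 7.024, Arden 5.438.
Rounding up: Eskel 4, Harke 3, Galen 3, Dorne 8, Farrow 8, Arden 6 (total 32).
Harke receives 3.

3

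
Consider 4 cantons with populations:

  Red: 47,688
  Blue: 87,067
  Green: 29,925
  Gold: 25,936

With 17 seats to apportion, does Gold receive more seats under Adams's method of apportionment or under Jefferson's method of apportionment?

Adams

Adams: Red 4, Blue 7, Green 3, Gold 3.
Jefferson: Red 4, Blue 8, Green 3, Gold 2.
Gold gets 3 under Adams and 2 under Jefferson.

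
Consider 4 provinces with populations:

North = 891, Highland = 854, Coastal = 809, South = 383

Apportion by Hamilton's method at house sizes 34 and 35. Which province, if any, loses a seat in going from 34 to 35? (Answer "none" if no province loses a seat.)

At 34 seats: North 10, Highland 10, Coastal 9, South 5.
At 35 seats: North 11, Highland 10, Coastal 10, South 4.
South drops from 5 to 4.

South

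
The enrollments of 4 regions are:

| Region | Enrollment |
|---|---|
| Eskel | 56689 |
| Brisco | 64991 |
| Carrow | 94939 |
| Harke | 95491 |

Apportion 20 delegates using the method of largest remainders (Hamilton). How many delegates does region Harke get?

The standard divisor is 312110/20 ≈ 15605.5.
Standard quotas: Eskel 3.6326, Brisco 4.1646, Carrow 6.0837, Harke 6.1191.
Lower quotas: Eskel 3, Brisco 4, Carrow 6, Harke 6 (sum 19, leaving 1 seat).
Remainders in descending order: Eskel 0.6326, Brisco 0.1646, Harke 0.1191, Carrow 0.0837.
Largest remainder: Eskel receives the extra seat.
Harke receives 6.

6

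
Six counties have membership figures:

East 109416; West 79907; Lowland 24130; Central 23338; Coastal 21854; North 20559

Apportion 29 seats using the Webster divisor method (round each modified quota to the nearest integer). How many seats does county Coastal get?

Standard divisor 279204/29 ≈ 9627.724; standard quotas: East 11.365, West 8.300, Lowland 2.506, Central 2.424, Coastal 2.270, North 2.135.
Rounding to the nearest integer gives 11, 8, 3, 2, 2, 2 = 28 seats, so the divisor must be adjusted.
With modified divisor 9460: modified quotas East 11.566, West 8.447, Lowland 2.551, Central 2.467, Coastal 2.310, North 2.173.
Rounding to the nearest integer: East 12, West 8, Lowland 3, Central 2, Coastal 2, North 2 (total 29).
Coastal receives 2.

2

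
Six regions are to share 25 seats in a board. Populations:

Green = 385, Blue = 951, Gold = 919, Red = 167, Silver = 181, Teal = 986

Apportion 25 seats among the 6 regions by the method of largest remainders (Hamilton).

Green=3, Blue=7, Gold=6, Red=1, Silver=1, Teal=7

Total 3589; standard divisor 3589/25 ≈ 143.56.
Standard quotas: Green 2.682, Blue 6.624, Gold 6.402, Red 1.163, Silver 1.261, Teal 6.868.
Lower quotas: Green 2, Blue 6, Gold 6, Red 1, Silver 1, Teal 6 (sum 22, leaving 3 seats).
Remainders in descending order: Teal 0.868, Green 0.682, Blue 0.624, Gold 0.402, Silver 0.261, Red 0.163.
Largest remainders: Teal, Green, Blue receive the extra seats.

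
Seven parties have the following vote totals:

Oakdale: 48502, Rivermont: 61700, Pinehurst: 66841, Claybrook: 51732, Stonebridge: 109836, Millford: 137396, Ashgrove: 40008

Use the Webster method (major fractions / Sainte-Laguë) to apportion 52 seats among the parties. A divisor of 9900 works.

Oakdale=5, Rivermont=6, Pinehurst=7, Claybrook=5, Stonebridge=11, Millford=14, Ashgrove=4

With modified divisor 9900: modified quotas Oakdale 4.899, Rivermont 6.232, Pinehurst 6.752, Claybrook 5.225, Stonebridge 11.095, Millford 13.878, Ashgrove 4.041.
Rounding to the nearest integer: Oakdale 5, Rivermont 6, Pinehurst 7, Claybrook 5, Stonebridge 11, Millford 14, Ashgrove 4 (total 52).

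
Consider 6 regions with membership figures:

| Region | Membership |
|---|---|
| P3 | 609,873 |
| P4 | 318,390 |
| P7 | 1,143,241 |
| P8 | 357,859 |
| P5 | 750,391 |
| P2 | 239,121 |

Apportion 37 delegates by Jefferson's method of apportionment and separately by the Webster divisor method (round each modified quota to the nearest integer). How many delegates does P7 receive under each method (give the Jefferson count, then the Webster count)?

13 and 12

Jefferson: P3 7, P4 3, P7 13, P8 4, P5 8, P2 2.
Webster: P3 7, P4 3, P7 12, P8 4, P5 8, P2 3.
P7 gets 13 under Jefferson and 12 under Webster.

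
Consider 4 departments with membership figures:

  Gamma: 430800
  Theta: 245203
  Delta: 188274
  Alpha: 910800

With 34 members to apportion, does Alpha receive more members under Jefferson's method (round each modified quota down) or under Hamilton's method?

Jefferson

Jefferson: Gamma 8, Theta 5, Delta 3, Alpha 18.
Hamilton: Gamma 8, Theta 5, Delta 4, Alpha 17.
Alpha gets 18 under Jefferson and 17 under Hamilton.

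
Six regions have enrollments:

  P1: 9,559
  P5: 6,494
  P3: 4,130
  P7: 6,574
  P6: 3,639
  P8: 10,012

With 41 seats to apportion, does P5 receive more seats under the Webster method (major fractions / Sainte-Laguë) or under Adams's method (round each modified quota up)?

Adams

Webster: P1 10, P5 6, P3 4, P7 7, P6 4, P8 10.
Adams: P1 9, P5 7, P3 4, P7 7, P6 4, P8 10.
P5 gets 6 under Webster and 7 under Adams.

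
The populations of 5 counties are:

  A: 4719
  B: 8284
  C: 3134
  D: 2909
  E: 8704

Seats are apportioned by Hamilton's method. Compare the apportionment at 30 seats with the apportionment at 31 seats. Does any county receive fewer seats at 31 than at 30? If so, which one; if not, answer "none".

none

At 30 seats: A 5, B 9, C 3, D 3, E 10.
At 31 seats: A 5, B 9, C 4, D 3, E 10.
No county's allocation decreased.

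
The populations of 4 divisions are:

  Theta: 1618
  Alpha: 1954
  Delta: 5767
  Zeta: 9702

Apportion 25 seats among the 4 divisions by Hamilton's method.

The standard divisor is 19041/25 ≈ 761.64.
Standard quotas: Theta 2.1244, Alpha 2.5655, Delta 7.5718, Zeta 12.7383.
Lower quotas: Theta 2, Alpha 2, Delta 7, Zeta 12 (sum 23, leaving 2 seats).
Remainders in descending order: Zeta 0.7383, Delta 0.5718, Alpha 0.5655, Theta 0.1244.
The surplus seats go to Zeta, Delta.

Theta=2, Alpha=2, Delta=8, Zeta=13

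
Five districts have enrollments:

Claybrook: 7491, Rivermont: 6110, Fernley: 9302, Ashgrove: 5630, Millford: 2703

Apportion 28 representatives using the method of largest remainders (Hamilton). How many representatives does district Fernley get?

8

The standard divisor is 31236/28 ≈ 1115.571.
Standard quotas: Claybrook 6.7149, Rivermont 5.4770, Fernley 8.3383, Ashgrove 5.0467, Millford 2.4230.
Lower quotas: Claybrook 6, Rivermont 5, Fernley 8, Ashgrove 5, Millford 2 (sum 26, leaving 2 seats).
Remainders in descending order: Claybrook 0.7149, Rivermont 0.4770, Millford 0.4230, Fernley 0.3383, Ashgrove 0.0467.
Largest remainders: Claybrook, Rivermont receive the extra seats.
Fernley receives 8.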